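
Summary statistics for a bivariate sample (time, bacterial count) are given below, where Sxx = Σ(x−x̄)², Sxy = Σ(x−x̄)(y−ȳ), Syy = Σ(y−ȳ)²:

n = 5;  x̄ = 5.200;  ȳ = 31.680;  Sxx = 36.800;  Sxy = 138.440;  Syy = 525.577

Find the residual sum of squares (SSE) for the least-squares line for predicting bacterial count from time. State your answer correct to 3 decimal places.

b = Sxy/Sxx = 138.44/36.8 = 3.761957
SSE = Syy − b·Sxy = 525.577 − 3.761957·138.44 = 4.771739

4.772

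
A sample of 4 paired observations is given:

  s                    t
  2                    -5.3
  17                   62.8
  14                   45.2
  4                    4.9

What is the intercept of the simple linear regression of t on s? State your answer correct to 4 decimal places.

-13.6863

n = 4, Σx = 37, Σy = 107.6, Σxy = 1709.4, Σx² = 505
Sxx = Σx² − (Σx)²/n = 505 − 342.25 = 162.75
Sxy = Σxy − (Σx)(Σy)/n = 1709.4 − 995.3 = 714.1
b = Sxy/Sxx = 714.1/162.75 = 4.387711
a = ȳ − b·x̄ = 26.9 − 4.387711·9.25 = -13.686329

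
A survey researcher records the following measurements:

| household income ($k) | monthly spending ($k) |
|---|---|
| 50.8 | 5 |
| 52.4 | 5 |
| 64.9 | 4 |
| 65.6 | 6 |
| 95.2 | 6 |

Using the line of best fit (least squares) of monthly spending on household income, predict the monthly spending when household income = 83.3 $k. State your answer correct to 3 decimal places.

5.616

n = 5, Σx = 328.9, Σy = 26, Σxy = 1740.4, Σx² = 22904.81
Sxx = Σx² − (Σx)²/n = 22904.81 − 21635.042 = 1269.768
Sxy = Σxy − (Σx)(Σy)/n = 1740.4 − 1710.28 = 30.12
b = Sxy/Sxx = 30.12/1269.768 = 0.023721
a = ȳ − b·x̄ = 5.2 − 0.023721·65.78 = 3.639641
ŷ(83.3) = a + b·83.3 = 3.639641 + 0.023721·83.3 = 5.615590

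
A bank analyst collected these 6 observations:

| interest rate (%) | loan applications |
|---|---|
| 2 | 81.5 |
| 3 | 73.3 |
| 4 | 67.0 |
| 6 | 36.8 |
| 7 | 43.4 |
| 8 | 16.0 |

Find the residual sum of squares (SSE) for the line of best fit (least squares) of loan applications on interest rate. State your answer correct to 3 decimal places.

212.431

n = 6, Σx = 30, Σy = 318, Σxy = 1303.5, Σx² = 178, Σy² = 19997.94
Sxx = Σx² − (Σx)²/n = 178 − 150 = 28
Sxy = Σxy − (Σx)(Σy)/n = 1303.5 − 1590 = -286.5
Syy = Σy² − (Σy)²/n = 19997.94 − 16854 = 3143.94
b = Sxy/Sxx = -286.5/28 = -10.232143
SSE = Syy − b·Sxy = 3143.94 − (-10.232143)·(-286.5) = 212.431071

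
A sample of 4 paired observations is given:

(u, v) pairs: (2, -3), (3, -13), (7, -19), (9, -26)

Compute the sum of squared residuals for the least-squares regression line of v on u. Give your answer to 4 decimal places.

27.7099

n = 4, Σx = 21, Σy = -61, Σxy = -412, Σx² = 143, Σy² = 1215
Sxx = Σx² − (Σx)²/n = 143 − 110.25 = 32.75
Sxy = Σxy − (Σx)(Σy)/n = -412 − (-320.25) = -91.75
Syy = Σy² − (Σy)²/n = 1215 − 930.25 = 284.75
b = Sxy/Sxx = -91.75/32.75 = -2.801527
SSE = Syy − b·Sxy = 284.75 − (-2.801527)·(-91.75) = 27.709924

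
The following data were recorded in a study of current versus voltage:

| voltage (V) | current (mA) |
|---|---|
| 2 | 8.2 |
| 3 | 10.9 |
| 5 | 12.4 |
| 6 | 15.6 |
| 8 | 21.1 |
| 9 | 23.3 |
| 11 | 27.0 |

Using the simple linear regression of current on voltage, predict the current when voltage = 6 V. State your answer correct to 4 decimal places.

16.3189

n = 7, Σx = 44, Σy = 118.5, Σxy = 880.2, Σx² = 340
Sxx = Σx² − (Σx)²/n = 340 − 276.571429 = 63.428571
Sxy = Σxy − (Σx)(Σy)/n = 880.2 − 744.857143 = 135.342857
b = Sxy/Sxx = 135.342857/63.428571 = 2.133784
a = ȳ − b·x̄ = 16.928571 − 2.133784·6.285714 = 3.516216
ŷ(6) = a + b·6 = 3.516216 + 2.133784·6 = 16.318919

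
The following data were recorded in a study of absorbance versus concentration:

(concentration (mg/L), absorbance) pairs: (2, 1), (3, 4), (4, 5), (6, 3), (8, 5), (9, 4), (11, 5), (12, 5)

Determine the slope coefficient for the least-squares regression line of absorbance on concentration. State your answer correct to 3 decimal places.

n = 8, Σx = 55, Σy = 32, Σxy = 243, Σx² = 475
Sxx = Σx² − (Σx)²/n = 475 − 378.125 = 96.875
Sxy = Σxy − (Σx)(Σy)/n = 243 − 220 = 23
b = Sxy/Sxx = 23/96.875 = 0.237419

0.237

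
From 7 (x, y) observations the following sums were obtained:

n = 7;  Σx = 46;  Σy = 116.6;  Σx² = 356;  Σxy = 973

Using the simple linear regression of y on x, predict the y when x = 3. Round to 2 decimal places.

Sxx = Σx² − (Σx)²/n = 356 − 302.285714 = 53.714286
Sxy = Σxy − (Σx)(Σy)/n = 973 − 766.228571 = 206.771429
b = Sxy/Sxx = 206.771429/53.714286 = 3.849468
a = ȳ − b·x̄ = 16.657143 − 3.849468·6.571429 = -8.639362
ŷ(3) = a + b·3 = -8.639362 + 3.849468·3 = 2.909043

2.91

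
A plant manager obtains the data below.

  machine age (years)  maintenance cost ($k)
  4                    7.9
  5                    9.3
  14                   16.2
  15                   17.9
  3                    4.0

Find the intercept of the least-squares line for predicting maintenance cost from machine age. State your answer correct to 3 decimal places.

n = 5, Σx = 41, Σy = 55.3, Σxy = 585.4, Σx² = 471
Sxx = Σx² − (Σx)²/n = 471 − 336.2 = 134.8
Sxy = Σxy − (Σx)(Σy)/n = 585.4 − 453.46 = 131.94
b = Sxy/Sxx = 131.94/134.8 = 0.978783
a = ȳ − b·x̄ = 11.06 − 0.978783·8.2 = 3.033976

3.034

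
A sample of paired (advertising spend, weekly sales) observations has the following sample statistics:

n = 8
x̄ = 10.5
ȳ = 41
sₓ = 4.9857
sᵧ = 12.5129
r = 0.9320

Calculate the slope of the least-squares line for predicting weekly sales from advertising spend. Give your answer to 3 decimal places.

2.339

b = r · sᵧ/sₓ = 0.932 · 12.5129/4.9857 = 2.339094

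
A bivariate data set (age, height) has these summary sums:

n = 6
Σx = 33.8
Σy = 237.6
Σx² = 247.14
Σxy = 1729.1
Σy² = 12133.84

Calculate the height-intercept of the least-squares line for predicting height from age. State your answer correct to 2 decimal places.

Sxx = Σx² − (Σx)²/n = 247.14 − 190.406667 = 56.733333
Sxy = Σxy − (Σx)(Σy)/n = 1729.1 − 1338.48 = 390.62
b = Sxy/Sxx = 390.62/56.733333 = 6.885194
a = ȳ − b·x̄ = 39.6 − 6.885194·5.633333 = 0.813408

0.81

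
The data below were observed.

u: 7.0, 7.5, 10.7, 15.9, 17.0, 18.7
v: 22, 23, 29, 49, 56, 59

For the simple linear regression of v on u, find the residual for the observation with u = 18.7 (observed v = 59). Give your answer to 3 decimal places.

-0.217

n = 6, Σx = 76.8, Σy = 238, Σxy = 3471.2, Σx² = 1111.24
Sxx = Σx² − (Σx)²/n = 1111.24 − 983.04 = 128.2
Sxy = Σxy − (Σx)(Σy)/n = 3471.2 − 3046.4 = 424.8
b = Sxy/Sxx = 424.8/128.2 = 3.313573
a = ȳ − b·x̄ = 39.666667 − 3.313573·12.8 = -2.747062
ŷ(18.7) = -2.747062 + 3.313573·18.7 = 59.216745
residual = y − ŷ = 59 − 59.216745 = -0.216745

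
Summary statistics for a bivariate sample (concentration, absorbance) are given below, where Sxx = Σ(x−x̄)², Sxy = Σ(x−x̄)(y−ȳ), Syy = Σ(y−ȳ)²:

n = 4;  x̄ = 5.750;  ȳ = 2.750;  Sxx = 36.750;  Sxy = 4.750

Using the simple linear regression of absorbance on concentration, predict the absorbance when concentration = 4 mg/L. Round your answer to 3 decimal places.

b = Sxy/Sxx = 4.75/36.75 = 0.129252
a = ȳ − b·x̄ = 2.75 − 0.129252·5.75 = 2.006803
ŷ(4) = a + b·4 = 2.006803 + 0.129252·4 = 2.523810

2.524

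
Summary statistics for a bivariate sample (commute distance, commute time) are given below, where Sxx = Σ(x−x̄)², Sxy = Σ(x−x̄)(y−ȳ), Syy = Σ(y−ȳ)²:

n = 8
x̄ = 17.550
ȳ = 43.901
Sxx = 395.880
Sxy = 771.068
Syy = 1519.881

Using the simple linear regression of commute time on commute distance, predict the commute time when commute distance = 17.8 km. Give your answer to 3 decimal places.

b = Sxy/Sxx = 771.068/395.88 = 1.947732
a = ȳ − b·x̄ = 43.901 − 1.947732·17.55 = 9.718310
ŷ(17.8) = a + b·17.8 = 9.718310 + 1.947732·17.8 = 44.387933

44.388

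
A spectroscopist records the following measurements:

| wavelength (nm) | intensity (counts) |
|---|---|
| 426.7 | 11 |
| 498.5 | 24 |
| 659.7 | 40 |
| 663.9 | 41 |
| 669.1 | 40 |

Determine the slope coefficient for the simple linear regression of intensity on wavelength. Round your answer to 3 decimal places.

0.117

n = 5, Σx = 2917.9, Σy = 156, Σxy = 97029.6, Σx² = 1754237.25
Sxx = Σx² − (Σx)²/n = 1754237.25 − 1702828.082 = 51409.168
Sxy = Σxy − (Σx)(Σy)/n = 97029.6 − 91038.48 = 5991.12
b = Sxy/Sxx = 5991.12/51409.168 = 0.116538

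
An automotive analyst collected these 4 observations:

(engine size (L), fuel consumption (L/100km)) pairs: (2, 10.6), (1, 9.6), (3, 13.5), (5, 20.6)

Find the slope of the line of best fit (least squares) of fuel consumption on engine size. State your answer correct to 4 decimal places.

2.8543

n = 4, Σx = 11, Σy = 54.3, Σxy = 174.3, Σx² = 39
Sxx = Σx² − (Σx)²/n = 39 − 30.25 = 8.75
Sxy = Σxy − (Σx)(Σy)/n = 174.3 − 149.325 = 24.975
b = Sxy/Sxx = 24.975/8.75 = 2.854286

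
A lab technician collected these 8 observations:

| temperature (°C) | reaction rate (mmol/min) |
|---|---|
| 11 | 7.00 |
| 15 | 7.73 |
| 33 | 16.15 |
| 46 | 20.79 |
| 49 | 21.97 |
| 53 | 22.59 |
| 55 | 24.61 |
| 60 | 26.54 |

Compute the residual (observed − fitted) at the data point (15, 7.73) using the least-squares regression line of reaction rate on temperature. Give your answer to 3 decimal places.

-0.595

n = 8, Σx = 322, Σy = 147.38, Σxy = 6901.99, Σx² = 15386
Sxx = Σx² − (Σx)²/n = 15386 − 12960.5 = 2425.5
Sxy = Σxy − (Σx)(Σy)/n = 6901.99 − 5932.045 = 969.945
b = Sxy/Sxx = 969.945/2425.5 = 0.399895
a = ȳ − b·x̄ = 18.4225 − 0.399895·40.25 = 2.326732
ŷ(15) = 2.326732 + 0.399895·15 = 8.325155
residual = y − ŷ = 7.73 − 8.325155 = -0.595155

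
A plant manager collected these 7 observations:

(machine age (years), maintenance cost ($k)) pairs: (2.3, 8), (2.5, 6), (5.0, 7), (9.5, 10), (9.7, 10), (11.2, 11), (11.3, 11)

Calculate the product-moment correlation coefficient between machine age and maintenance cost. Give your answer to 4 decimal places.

n = 7, Σx = 51.5, Σy = 63, Σxy = 507.9, Σx² = 474.01, Σy² = 591
Sxx = Σx² − (Σx)²/n = 474.01 − 378.892857 = 95.117143
Sxy = Σxy − (Σx)(Σy)/n = 507.9 − 463.5 = 44.4
Syy = Σy² − (Σy)²/n = 591 − 567 = 24
r = Sxy/√(Sxx·Syy) = 44.4/√(2282.811429) = 44.4/47.778776 = 0.929283

0.9293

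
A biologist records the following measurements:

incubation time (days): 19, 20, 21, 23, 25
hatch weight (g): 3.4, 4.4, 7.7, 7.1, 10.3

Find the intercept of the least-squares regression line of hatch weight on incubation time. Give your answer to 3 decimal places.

n = 5, Σx = 108, Σy = 32.9, Σxy = 735.1, Σx² = 2356
Sxx = Σx² − (Σx)²/n = 2356 − 2332.8 = 23.2
Sxy = Σxy − (Σx)(Σy)/n = 735.1 − 710.64 = 24.46
b = Sxy/Sxx = 24.46/23.2 = 1.054310
a = ȳ − b·x̄ = 6.58 − 1.054310·21.6 = -16.193103

-16.193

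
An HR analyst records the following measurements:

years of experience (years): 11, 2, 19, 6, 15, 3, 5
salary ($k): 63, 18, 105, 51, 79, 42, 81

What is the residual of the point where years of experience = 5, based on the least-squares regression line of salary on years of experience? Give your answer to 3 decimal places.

31.992

n = 7, Σx = 61, Σy = 439, Σxy = 4746, Σx² = 781
Sxx = Σx² − (Σx)²/n = 781 − 531.571429 = 249.428571
Sxy = Σxy − (Σx)(Σy)/n = 4746 − 3825.571429 = 920.428571
b = Sxy/Sxx = 920.428571/249.428571 = 3.690149
a = ȳ − b·x̄ = 62.714286 − 3.690149·8.714286 = 30.557274
ŷ(5) = 30.557274 + 3.690149·5 = 49.008018
residual = y − ŷ = 81 − 49.008018 = 31.991982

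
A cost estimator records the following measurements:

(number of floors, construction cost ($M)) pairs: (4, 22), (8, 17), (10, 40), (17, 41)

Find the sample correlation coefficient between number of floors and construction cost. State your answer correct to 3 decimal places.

0.752

n = 4, Σx = 39, Σy = 120, Σxy = 1321, Σx² = 469, Σy² = 4054
Sxx = Σx² − (Σx)²/n = 469 − 380.25 = 88.75
Sxy = Σxy − (Σx)(Σy)/n = 1321 − 1170 = 151
Syy = Σy² − (Σy)²/n = 4054 − 3600 = 454
r = Sxy/√(Sxx·Syy) = 151/√(40292.5) = 151/200.729918 = 0.752255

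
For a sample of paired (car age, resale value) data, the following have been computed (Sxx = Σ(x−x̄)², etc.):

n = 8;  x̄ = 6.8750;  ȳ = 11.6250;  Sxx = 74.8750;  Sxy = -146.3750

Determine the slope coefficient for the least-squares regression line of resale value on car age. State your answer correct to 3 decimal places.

-1.955

b = Sxy/Sxx = -146.375/74.875 = -1.954925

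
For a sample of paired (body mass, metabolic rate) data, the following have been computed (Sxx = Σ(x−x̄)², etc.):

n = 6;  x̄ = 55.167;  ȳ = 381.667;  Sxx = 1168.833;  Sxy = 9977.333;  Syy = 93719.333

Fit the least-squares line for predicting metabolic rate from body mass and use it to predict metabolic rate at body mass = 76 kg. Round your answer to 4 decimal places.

559.5006

b = Sxy/Sxx = 9977.333/1168.833 = 8.536149
a = ȳ − b·x̄ = 381.667 − 8.536149·55.167 = -89.246749
ŷ(76) = a + b·76 = -89.246749 + 8.536149·76 = 559.500598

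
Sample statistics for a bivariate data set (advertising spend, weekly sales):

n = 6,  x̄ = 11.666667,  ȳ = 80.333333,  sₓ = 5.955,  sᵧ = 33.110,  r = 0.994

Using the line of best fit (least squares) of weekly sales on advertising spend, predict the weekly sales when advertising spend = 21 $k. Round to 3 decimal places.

b = r · sᵧ/sₓ = 0.994 · 33.11/5.955 = 5.526673
a = ȳ − b·x̄ = 80.333333 − 5.526673·11.666667 = 15.855475
ŷ(21) = a + b·21 = 15.855475 + 5.526673·21 = 131.915616

131.916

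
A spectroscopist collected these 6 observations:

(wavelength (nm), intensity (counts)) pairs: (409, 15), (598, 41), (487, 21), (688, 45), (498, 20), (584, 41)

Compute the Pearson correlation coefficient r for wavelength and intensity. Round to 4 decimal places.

0.9491

n = 6, Σx = 3264, Σy = 183, Σxy = 105744, Σx² = 1824458, Σy² = 6453
Sxx = Σx² − (Σx)²/n = 1824458 − 1775616 = 48842
Sxy = Σxy − (Σx)(Σy)/n = 105744 − 99552 = 6192
Syy = Σy² − (Σy)²/n = 6453 − 5581.5 = 871.5
r = Sxy/√(Sxx·Syy) = 6192/√(42565803) = 6192/6524.247313 = 0.949075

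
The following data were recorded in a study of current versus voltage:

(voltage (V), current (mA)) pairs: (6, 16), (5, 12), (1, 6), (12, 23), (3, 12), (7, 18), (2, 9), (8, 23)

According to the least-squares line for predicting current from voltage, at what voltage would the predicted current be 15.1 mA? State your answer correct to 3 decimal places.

n = 8, Σx = 44, Σy = 119, Σxy = 802, Σx² = 332
Sxx = Σx² − (Σx)²/n = 332 − 242 = 90
Sxy = Σxy − (Σx)(Σy)/n = 802 − 654.5 = 147.5
b = Sxy/Sxx = 147.5/90 = 1.638889
a = ȳ − b·x̄ = 14.875 − 1.638889·5.5 = 5.861111
Set a + b·x = 15.1: x = (15.1 − 5.861111) / 1.638889 = 5.637288

5.637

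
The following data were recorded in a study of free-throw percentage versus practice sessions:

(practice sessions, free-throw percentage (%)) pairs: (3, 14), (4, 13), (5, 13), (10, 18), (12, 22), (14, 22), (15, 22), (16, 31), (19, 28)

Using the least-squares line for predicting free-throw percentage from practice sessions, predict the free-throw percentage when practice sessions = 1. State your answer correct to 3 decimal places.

n = 9, Σx = 98, Σy = 183, Σxy = 2269, Σx² = 1332
Sxx = Σx² − (Σx)²/n = 1332 − 1067.111111 = 264.888889
Sxy = Σxy − (Σx)(Σy)/n = 2269 − 1992.666667 = 276.333333
b = Sxy/Sxx = 276.333333/264.888889 = 1.043205
a = ȳ − b·x̄ = 20.333333 − 1.043205·10.888889 = 8.973993
ŷ(1) = a + b·1 = 8.973993 + 1.043205·1 = 10.017198

10.017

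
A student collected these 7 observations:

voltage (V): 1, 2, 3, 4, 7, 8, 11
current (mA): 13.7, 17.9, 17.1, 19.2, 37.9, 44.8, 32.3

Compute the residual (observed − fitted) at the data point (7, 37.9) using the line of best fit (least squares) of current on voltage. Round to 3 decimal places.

6.685

n = 7, Σx = 36, Σy = 182.9, Σxy = 1156.6, Σx² = 264
Sxx = Σx² − (Σx)²/n = 264 − 185.142857 = 78.857143
Sxy = Σxy − (Σx)(Σy)/n = 1156.6 − 940.628571 = 215.971429
b = Sxy/Sxx = 215.971429/78.857143 = 2.738768
a = ȳ − b·x̄ = 26.128571 − 2.738768·5.142857 = 12.043478
ŷ(7) = 12.043478 + 2.738768·7 = 31.214855
residual = y − ŷ = 37.9 − 31.214855 = 6.685145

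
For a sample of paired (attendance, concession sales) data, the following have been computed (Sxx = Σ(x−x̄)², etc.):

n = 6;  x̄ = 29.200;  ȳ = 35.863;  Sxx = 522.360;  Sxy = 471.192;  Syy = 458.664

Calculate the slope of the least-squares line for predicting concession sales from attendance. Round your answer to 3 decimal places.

b = Sxy/Sxx = 471.192/522.36 = 0.902045

0.902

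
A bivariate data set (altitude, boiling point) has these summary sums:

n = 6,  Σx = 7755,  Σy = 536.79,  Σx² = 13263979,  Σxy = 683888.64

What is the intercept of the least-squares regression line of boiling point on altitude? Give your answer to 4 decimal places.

Sxx = Σx² − (Σx)²/n = 13263979 − 10023337.5 = 3240641.5
Sxy = Σxy − (Σx)(Σy)/n = 683888.64 − 693801.075 = -9912.435
b = Sxy/Sxx = -9912.435/3240641.5 = -0.003059
a = ȳ − b·x̄ = 89.465 − (-0.003059)·1292.5 = 93.418483

93.4185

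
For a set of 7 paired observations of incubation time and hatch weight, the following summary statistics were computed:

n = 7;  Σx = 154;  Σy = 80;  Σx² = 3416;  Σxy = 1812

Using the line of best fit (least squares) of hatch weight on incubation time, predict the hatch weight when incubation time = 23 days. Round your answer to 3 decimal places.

Sxx = Σx² − (Σx)²/n = 3416 − 3388 = 28
Sxy = Σxy − (Σx)(Σy)/n = 1812 − 1760 = 52
b = Sxy/Sxx = 52/28 = 1.857143
a = ȳ − b·x̄ = 11.428571 − 1.857143·22 = -29.428571
ŷ(23) = a + b·23 = -29.428571 + 1.857143·23 = 13.285714

13.286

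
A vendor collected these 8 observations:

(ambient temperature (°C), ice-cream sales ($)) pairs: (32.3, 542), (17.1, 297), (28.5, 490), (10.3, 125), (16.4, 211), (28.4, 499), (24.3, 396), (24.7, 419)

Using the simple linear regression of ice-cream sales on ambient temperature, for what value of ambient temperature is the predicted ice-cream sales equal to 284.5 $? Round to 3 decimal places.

18.286

n = 8, Σx = 182, Σy = 2979, Σxy = 75441.9, Σx² = 4530.14
Sxx = Σx² − (Σx)²/n = 4530.14 − 4140.5 = 389.64
Sxy = Σxy − (Σx)(Σy)/n = 75441.9 − 67772.25 = 7669.65
b = Sxy/Sxx = 7669.65/389.64 = 19.683939
a = ȳ − b·x̄ = 372.375 − 19.683939·22.75 = -75.434613
Set a + b·x = 284.5: x = (284.5 − (-75.434613)) / 19.683939 = 18.285700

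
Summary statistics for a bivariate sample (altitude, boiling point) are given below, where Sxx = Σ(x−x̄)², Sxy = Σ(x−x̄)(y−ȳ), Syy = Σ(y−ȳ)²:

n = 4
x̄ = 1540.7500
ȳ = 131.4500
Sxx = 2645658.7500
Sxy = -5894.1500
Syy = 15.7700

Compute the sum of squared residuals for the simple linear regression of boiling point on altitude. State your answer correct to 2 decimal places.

b = Sxy/Sxx = -5894.15/2645658.75 = -0.002228
SSE = Syy − b·Sxy = 15.77 − (-0.002228)·(-5894.15) = 2.638675

2.64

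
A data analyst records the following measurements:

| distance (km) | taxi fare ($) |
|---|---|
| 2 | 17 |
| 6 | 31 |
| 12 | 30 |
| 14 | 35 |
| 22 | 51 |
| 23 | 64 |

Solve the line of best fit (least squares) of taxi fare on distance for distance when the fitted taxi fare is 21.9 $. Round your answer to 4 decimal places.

n = 6, Σx = 79, Σy = 228, Σxy = 3664, Σx² = 1393
Sxx = Σx² − (Σx)²/n = 1393 − 1040.166667 = 352.833333
Sxy = Σxy − (Σx)(Σy)/n = 3664 − 3002 = 662
b = Sxy/Sxx = 662/352.833333 = 1.876240
a = ȳ − b·x̄ = 38 − 1.876240·13.166667 = 13.296174
Set a + b·x = 21.9: x = (21.9 − 13.296174) / 1.876240 = 4.585675

4.5857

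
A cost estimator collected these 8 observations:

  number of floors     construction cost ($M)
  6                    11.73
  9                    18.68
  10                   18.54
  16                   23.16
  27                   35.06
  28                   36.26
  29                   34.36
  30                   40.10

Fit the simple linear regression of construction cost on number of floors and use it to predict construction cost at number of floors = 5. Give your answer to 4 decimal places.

12.6566

n = 8, Σx = 155, Σy = 217.89, Σxy = 4955.8, Σx² = 3727
Sxx = Σx² − (Σx)²/n = 3727 − 3003.125 = 723.875
Sxy = Σxy − (Σx)(Σy)/n = 4955.8 − 4221.61875 = 734.18125
b = Sxy/Sxx = 734.18125/723.875 = 1.014238
a = ȳ − b·x̄ = 27.23625 − 1.014238·19.375 = 7.585396
ŷ(5) = a + b·5 = 7.585396 + 1.014238·5 = 12.656584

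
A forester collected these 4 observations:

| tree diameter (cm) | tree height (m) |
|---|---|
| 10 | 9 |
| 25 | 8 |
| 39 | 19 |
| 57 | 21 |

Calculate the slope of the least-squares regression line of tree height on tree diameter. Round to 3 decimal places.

0.300

n = 4, Σx = 131, Σy = 57, Σxy = 2228, Σx² = 5495
Sxx = Σx² − (Σx)²/n = 5495 − 4290.25 = 1204.75
Sxy = Σxy − (Σx)(Σy)/n = 2228 − 1866.75 = 361.25
b = Sxy/Sxx = 361.25/1204.75 = 0.299855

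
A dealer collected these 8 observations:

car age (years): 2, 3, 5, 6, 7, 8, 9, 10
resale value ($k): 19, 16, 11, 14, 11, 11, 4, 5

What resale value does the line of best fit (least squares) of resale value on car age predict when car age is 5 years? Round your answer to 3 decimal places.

13.464

n = 8, Σx = 50, Σy = 91, Σxy = 476, Σx² = 368
Sxx = Σx² − (Σx)²/n = 368 − 312.5 = 55.5
Sxy = Σxy − (Σx)(Σy)/n = 476 − 568.75 = -92.75
b = Sxy/Sxx = -92.75/55.5 = -1.671171
a = ȳ − b·x̄ = 11.375 − (-1.671171)·6.25 = 21.819820
ŷ(5) = a + b·5 = 21.819820 + (-1.671171)·5 = 13.463964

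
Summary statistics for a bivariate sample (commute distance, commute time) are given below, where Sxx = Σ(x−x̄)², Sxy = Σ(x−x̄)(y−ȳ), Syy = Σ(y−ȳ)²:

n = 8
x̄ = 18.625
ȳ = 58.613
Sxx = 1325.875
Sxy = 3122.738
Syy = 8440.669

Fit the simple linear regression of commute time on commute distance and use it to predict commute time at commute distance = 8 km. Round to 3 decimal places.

33.589

b = Sxy/Sxx = 3122.738/1325.875 = 2.355228
a = ȳ − b·x̄ = 58.613 − 2.355228·18.625 = 14.746877
ŷ(8) = a + b·8 = 14.746877 + 2.355228·8 = 33.588702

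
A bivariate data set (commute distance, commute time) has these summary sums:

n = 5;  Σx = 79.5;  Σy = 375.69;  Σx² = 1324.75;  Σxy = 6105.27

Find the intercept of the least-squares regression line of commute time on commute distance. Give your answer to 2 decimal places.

40.61

Sxx = Σx² − (Σx)²/n = 1324.75 − 1264.05 = 60.7
Sxy = Σxy − (Σx)(Σy)/n = 6105.27 − 5973.471 = 131.799
b = Sxy/Sxx = 131.799/60.7 = 2.171318
a = ȳ − b·x̄ = 75.138 − 2.171318·15.9 = 40.614044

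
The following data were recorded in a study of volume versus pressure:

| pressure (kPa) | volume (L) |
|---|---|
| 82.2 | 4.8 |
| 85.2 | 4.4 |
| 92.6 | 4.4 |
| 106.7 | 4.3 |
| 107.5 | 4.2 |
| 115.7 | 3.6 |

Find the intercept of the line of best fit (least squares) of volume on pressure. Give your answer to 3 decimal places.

n = 6, Σx = 589.9, Σy = 25.7, Σxy = 2503.71, Σx² = 58918.27
Sxx = Σx² − (Σx)²/n = 58918.27 − 57997.001667 = 921.268333
Sxy = Σxy − (Σx)(Σy)/n = 2503.71 − 2526.738333 = -23.028333
b = Sxy/Sxx = -23.028333/921.268333 = -0.024996
a = ȳ − b·x̄ = 4.283333 − (-0.024996)·98.316667 = 6.740890

6.741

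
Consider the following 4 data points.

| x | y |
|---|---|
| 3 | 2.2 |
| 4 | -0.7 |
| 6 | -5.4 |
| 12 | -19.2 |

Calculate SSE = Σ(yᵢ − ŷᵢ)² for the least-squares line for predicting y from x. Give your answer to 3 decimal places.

0.212

n = 4, Σx = 25, Σy = -23.1, Σxy = -259, Σx² = 205, Σy² = 403.13
Sxx = Σx² − (Σx)²/n = 205 − 156.25 = 48.75
Sxy = Σxy − (Σx)(Σy)/n = -259 − (-144.375) = -114.625
Syy = Σy² − (Σy)²/n = 403.13 − 133.4025 = 269.7275
b = Sxy/Sxx = -114.625/48.75 = -2.351282
SSE = Syy − b·Sxy = 269.7275 − (-2.351282)·(-114.625) = 0.211795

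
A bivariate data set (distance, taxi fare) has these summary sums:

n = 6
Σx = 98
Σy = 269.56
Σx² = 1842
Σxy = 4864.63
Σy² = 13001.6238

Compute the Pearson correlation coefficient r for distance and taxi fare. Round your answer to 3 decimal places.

0.996

Sxx = Σx² − (Σx)²/n = 1842 − 1600.666667 = 241.333333
Sxy = Σxy − (Σx)(Σy)/n = 4864.63 − 4402.813333 = 461.816667
Syy = Σy² − (Σy)²/n = 13001.6238 − 12110.432267 = 891.191533
r = Sxy/√(Sxx·Syy) = 461.816667/√(215074.223378) = 461.816667/463.760955 = 0.995808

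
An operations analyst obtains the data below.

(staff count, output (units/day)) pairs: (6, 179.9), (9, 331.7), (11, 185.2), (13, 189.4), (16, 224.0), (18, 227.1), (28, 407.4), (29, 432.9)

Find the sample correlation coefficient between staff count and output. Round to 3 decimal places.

n = 8, Σx = 130, Σy = 2177.6, Σxy = 40197.2, Σx² = 2612, Σy² = 667687.88
Sxx = Σx² − (Σx)²/n = 2612 − 2112.5 = 499.5
Sxy = Σxy − (Σx)(Σy)/n = 40197.2 − 35386 = 4811.2
Syy = Σy² − (Σy)²/n = 667687.88 − 592742.72 = 74945.16
r = Sxy/√(Sxx·Syy) = 4811.2/√(37435107.42) = 4811.2/6118.423606 = 0.786346

0.786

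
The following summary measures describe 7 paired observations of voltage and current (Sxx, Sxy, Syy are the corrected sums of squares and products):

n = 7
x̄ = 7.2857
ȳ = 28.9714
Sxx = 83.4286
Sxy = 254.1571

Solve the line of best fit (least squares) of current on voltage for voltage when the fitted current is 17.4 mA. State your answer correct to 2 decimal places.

b = Sxy/Sxx = 254.1571/83.4286 = 3.046403
a = ȳ − b·x̄ = 28.9714 − 3.046403·7.2857 = 6.776225
Set a + b·x = 17.4: x = (17.4 − 6.776225) / 3.046403 = 3.487318

3.49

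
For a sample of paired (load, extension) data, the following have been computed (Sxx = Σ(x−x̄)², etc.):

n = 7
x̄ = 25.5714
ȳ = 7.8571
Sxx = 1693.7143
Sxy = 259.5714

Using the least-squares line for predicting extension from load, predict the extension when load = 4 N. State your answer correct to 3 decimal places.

b = Sxy/Sxx = 259.5714/1693.7143 = 0.153256
a = ȳ − b·x̄ = 7.8571 − 0.153256·25.5714 = 3.938137
ŷ(4) = a + b·4 = 3.938137 + 0.153256·4 = 4.551160

4.551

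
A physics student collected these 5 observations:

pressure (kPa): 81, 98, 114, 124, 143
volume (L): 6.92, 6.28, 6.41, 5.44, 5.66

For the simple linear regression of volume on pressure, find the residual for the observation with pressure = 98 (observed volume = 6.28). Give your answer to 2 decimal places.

-0.16

n = 5, Σx = 560, Σy = 30.71, Σxy = 3390.64, Σx² = 64986
Sxx = Σx² − (Σx)²/n = 64986 − 62720 = 2266
Sxy = Σxy − (Σx)(Σy)/n = 3390.64 − 3439.52 = -48.88
b = Sxy/Sxx = -48.88/2266 = -0.021571
a = ȳ − b·x̄ = 6.142 − (-0.021571)·112 = 8.557958
ŷ(98) = 8.557958 + (-0.021571)·98 = 6.443995
residual = y − ŷ = 6.28 − 6.443995 = -0.163995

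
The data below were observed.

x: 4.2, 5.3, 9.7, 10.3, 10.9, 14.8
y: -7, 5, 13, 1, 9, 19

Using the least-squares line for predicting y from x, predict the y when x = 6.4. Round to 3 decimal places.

n = 6, Σx = 55.2, Σy = 40, Σxy = 512.8, Σx² = 583.76
Sxx = Σx² − (Σx)²/n = 583.76 − 507.84 = 75.92
Sxy = Σxy − (Σx)(Σy)/n = 512.8 − 368 = 144.8
b = Sxy/Sxx = 144.8/75.92 = 1.907271
a = ȳ − b·x̄ = 6.666667 − 1.907271·9.2 = -10.880225
ŷ(6.4) = a + b·6.4 = -10.880225 + 1.907271·6.4 = 1.326308

1.326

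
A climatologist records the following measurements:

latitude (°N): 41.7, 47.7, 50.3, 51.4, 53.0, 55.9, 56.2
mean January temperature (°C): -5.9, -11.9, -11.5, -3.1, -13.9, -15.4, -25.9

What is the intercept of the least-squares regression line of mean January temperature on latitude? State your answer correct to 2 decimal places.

36.38

n = 7, Σx = 356.2, Σy = -87.6, Σxy = -4604.59, Σx² = 18278.48
Sxx = Σx² − (Σx)²/n = 18278.48 − 18125.491429 = 152.988571
Sxy = Σxy − (Σx)(Σy)/n = -4604.59 − (-4457.588571) = -147.001429
b = Sxy/Sxx = -147.001429/152.988571 = -0.960865
a = ȳ − b·x̄ = -12.514286 − (-0.960865)·50.885714 = 36.380038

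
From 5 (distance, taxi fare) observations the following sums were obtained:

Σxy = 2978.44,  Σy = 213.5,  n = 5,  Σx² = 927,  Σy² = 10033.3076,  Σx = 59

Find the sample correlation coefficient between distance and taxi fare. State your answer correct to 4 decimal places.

Sxx = Σx² − (Σx)²/n = 927 − 696.2 = 230.8
Sxy = Σxy − (Σx)(Σy)/n = 2978.44 − 2519.3 = 459.14
Syy = Σy² − (Σy)²/n = 10033.3076 − 9116.45 = 916.8576
r = Sxy/√(Sxx·Syy) = 459.14/√(211610.73408) = 459.14/460.011667 = 0.998105

0.9981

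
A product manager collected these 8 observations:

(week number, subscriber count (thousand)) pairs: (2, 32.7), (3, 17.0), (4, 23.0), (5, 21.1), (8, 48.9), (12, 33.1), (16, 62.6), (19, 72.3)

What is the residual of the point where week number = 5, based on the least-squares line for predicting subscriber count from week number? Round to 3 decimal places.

-7.550

n = 8, Σx = 69, Σy = 310.7, Σxy = 3477.6, Σx² = 879
Sxx = Σx² − (Σx)²/n = 879 − 595.125 = 283.875
Sxy = Σxy − (Σx)(Σy)/n = 3477.6 − 2679.7875 = 797.8125
b = Sxy/Sxx = 797.8125/283.875 = 2.810436
a = ȳ − b·x̄ = 38.8375 − 2.810436·8.625 = 14.597490
ŷ(5) = 14.597490 + 2.810436·5 = 28.649670
residual = y − ŷ = 21.1 − 28.649670 = -7.549670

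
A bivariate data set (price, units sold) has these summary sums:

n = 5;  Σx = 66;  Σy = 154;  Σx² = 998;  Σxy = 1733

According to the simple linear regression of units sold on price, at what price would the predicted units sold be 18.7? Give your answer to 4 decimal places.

Sxx = Σx² − (Σx)²/n = 998 − 871.2 = 126.8
Sxy = Σxy − (Σx)(Σy)/n = 1733 − 2032.8 = -299.8
b = Sxy/Sxx = -299.8/126.8 = -2.364353
a = ȳ − b·x̄ = 30.8 − (-2.364353)·13.2 = 62.009464
Set a + b·x = 18.7: x = (18.7 − 62.009464) / (-2.364353) = 18.317678

18.3177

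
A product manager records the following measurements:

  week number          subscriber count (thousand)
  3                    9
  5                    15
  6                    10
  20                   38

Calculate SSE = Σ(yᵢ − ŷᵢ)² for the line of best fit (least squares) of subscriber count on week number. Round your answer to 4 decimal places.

n = 4, Σx = 34, Σy = 72, Σxy = 922, Σx² = 470, Σy² = 1850
Sxx = Σx² − (Σx)²/n = 470 − 289 = 181
Sxy = Σxy − (Σx)(Σy)/n = 922 − 612 = 310
Syy = Σy² − (Σy)²/n = 1850 − 1296 = 554
b = Sxy/Sxx = 310/181 = 1.712707
SSE = Syy − b·Sxy = 554 − 1.712707·310 = 23.060773

23.0608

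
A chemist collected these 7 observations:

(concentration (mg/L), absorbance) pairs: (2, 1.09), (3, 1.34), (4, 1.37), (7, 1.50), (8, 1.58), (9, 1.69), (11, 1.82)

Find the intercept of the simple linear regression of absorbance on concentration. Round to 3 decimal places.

n = 7, Σx = 44, Σy = 10.39, Σxy = 70.05, Σx² = 344
Sxx = Σx² − (Σx)²/n = 344 − 276.571429 = 67.428571
Sxy = Σxy − (Σx)(Σy)/n = 70.05 − 65.308571 = 4.741429
b = Sxy/Sxx = 4.741429/67.428571 = 0.070318
a = ȳ − b·x̄ = 1.484286 − 0.070318·6.285714 = 1.042288

1.042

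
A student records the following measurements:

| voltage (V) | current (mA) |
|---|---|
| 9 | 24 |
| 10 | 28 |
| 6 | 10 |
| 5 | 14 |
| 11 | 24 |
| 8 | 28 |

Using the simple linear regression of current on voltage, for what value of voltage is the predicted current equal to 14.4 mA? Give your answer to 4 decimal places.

n = 6, Σx = 49, Σy = 128, Σxy = 1114, Σx² = 427
Sxx = Σx² − (Σx)²/n = 427 − 400.166667 = 26.833333
Sxy = Σxy − (Σx)(Σy)/n = 1114 − 1045.333333 = 68.666667
b = Sxy/Sxx = 68.666667/26.833333 = 2.559006
a = ȳ − b·x̄ = 21.333333 − 2.559006·8.166667 = 0.434783
Set a + b·x = 14.4: x = (14.4 − 0.434783) / 2.559006 = 5.457282

5.4573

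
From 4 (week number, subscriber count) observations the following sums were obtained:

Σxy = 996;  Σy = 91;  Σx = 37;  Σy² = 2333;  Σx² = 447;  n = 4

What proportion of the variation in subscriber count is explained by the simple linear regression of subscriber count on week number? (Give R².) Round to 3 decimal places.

Sxx = Σx² − (Σx)²/n = 447 − 342.25 = 104.75
Sxy = Σxy − (Σx)(Σy)/n = 996 − 841.75 = 154.25
Syy = Σy² − (Σy)²/n = 2333 − 2070.25 = 262.75
R² = Sxy²/(Sxx·Syy) = (154.25)²/(104.75·262.75) = 0.864477

0.864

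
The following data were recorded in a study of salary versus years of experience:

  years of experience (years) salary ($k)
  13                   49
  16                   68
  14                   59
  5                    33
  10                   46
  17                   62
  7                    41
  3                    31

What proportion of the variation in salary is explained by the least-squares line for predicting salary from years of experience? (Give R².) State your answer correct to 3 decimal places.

0.934

n = 8, Σx = 85, Σy = 389, Σxy = 4610, Σx² = 1093, Σy² = 20197
Sxx = Σx² − (Σx)²/n = 1093 − 903.125 = 189.875
Sxy = Σxy − (Σx)(Σy)/n = 4610 − 4133.125 = 476.875
Syy = Σy² − (Σy)²/n = 20197 − 18915.125 = 1281.875
R² = Sxy²/(Sxx·Syy) = (476.875)²/(189.875·1281.875) = 0.934320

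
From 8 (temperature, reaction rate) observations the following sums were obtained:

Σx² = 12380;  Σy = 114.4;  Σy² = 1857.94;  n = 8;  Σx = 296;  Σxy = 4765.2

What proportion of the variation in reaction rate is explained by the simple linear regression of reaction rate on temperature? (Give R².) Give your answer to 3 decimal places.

0.894

Sxx = Σx² − (Σx)²/n = 12380 − 10952 = 1428
Sxy = Σxy − (Σx)(Σy)/n = 4765.2 − 4232.8 = 532.4
Syy = Σy² − (Σy)²/n = 1857.94 − 1635.92 = 222.02
R² = Sxy²/(Sxx·Syy) = (532.4)²/(1428·222.02) = 0.894038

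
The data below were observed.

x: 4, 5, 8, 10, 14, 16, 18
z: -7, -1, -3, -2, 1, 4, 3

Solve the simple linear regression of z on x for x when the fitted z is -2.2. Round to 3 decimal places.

8.286

n = 7, Σx = 75, Σy = -5, Σxy = 55, Σx² = 981
Sxx = Σx² − (Σx)²/n = 981 − 803.571429 = 177.428571
Sxy = Σxy − (Σx)(Σy)/n = 55 − (-53.571429) = 108.571429
b = Sxy/Sxx = 108.571429/177.428571 = 0.611916
a = ȳ − b·x̄ = -0.714286 − 0.611916·10.714286 = -7.270531
Set a + b·x = -2.2: x = (-2.2 − (-7.270531)) / 0.611916 = 8.286316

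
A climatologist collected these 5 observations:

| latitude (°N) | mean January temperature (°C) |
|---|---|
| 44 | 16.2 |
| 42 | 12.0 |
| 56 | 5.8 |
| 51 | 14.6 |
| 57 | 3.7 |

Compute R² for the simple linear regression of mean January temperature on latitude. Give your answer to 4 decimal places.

n = 5, Σx = 250, Σy = 52.3, Σxy = 2497.1, Σx² = 12686, Σy² = 666.93
Sxx = Σx² − (Σx)²/n = 12686 − 12500 = 186
Sxy = Σxy − (Σx)(Σy)/n = 2497.1 − 2615 = -117.9
Syy = Σy² − (Σy)²/n = 666.93 − 547.058 = 119.872
R² = Sxy²/(Sxx·Syy) = (-117.9)²/(186·119.872) = 0.623443

0.6234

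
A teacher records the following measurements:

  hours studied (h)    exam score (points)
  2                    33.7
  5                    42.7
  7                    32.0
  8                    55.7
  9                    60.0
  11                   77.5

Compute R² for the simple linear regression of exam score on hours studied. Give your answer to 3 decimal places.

n = 6, Σx = 42, Σy = 301.6, Σxy = 2343, Σx² = 344, Σy² = 16691.72
Sxx = Σx² − (Σx)²/n = 344 − 294 = 50
Sxy = Σxy − (Σx)(Σy)/n = 2343 − 2111.2 = 231.8
Syy = Σy² − (Σy)²/n = 16691.72 − 15160.426667 = 1531.293333
R² = Sxy²/(Sxx·Syy) = (231.8)²/(50·1531.293333) = 0.701776

0.702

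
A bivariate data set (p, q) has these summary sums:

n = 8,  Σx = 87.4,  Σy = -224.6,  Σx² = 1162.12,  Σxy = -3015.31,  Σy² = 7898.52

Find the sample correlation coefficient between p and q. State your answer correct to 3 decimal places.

-0.977

Sxx = Σx² − (Σx)²/n = 1162.12 − 954.845 = 207.275
Sxy = Σxy − (Σx)(Σy)/n = -3015.31 − (-2453.755) = -561.555
Syy = Σy² − (Σy)²/n = 7898.52 − 6305.645 = 1592.875
r = Sxy/√(Sxx·Syy) = -561.555/√(330163.165625) = -561.555/574.598265 = -0.977300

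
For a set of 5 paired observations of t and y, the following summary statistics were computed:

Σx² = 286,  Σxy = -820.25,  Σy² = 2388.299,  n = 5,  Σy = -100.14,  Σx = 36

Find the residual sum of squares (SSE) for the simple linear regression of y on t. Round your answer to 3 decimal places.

15.196

Sxx = Σx² − (Σx)²/n = 286 − 259.2 = 26.8
Sxy = Σxy − (Σx)(Σy)/n = -820.25 − (-721.008) = -99.242
Syy = Σy² − (Σy)²/n = 2388.299 − 2005.60392 = 382.69508
b = Sxy/Sxx = -99.242/26.8 = -3.703060
SSE = Syy − b·Sxy = 382.69508 − (-3.703060)·(-99.242) = 15.196029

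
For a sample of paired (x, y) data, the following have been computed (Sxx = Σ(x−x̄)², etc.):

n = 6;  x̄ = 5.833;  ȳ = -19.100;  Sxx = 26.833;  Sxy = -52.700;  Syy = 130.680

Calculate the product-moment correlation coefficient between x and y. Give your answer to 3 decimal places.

r = Sxy/√(Sxx·Syy) = -52.7/√(3506.53644) = -52.7/59.216015 = -0.889962

-0.890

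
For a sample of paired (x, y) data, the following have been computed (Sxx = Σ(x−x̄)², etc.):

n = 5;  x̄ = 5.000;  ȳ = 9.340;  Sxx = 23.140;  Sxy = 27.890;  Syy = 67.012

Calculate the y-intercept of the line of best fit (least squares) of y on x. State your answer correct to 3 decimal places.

3.314

b = Sxy/Sxx = 27.89/23.14 = 1.205272
a = ȳ − b·x̄ = 9.34 − 1.205272·5 = 3.313639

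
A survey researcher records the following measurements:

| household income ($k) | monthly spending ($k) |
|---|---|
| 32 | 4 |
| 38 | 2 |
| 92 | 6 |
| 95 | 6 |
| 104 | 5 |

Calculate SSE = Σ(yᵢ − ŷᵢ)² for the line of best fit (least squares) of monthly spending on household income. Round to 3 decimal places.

n = 5, Σx = 361, Σy = 23, Σxy = 1846, Σx² = 30773, Σy² = 117
Sxx = Σx² − (Σx)²/n = 30773 − 26064.2 = 4708.8
Sxy = Σxy − (Σx)(Σy)/n = 1846 − 1660.6 = 185.4
Syy = Σy² − (Σy)²/n = 117 − 105.8 = 11.2
b = Sxy/Sxx = 185.4/4708.8 = 0.039373
SSE = Syy − b·Sxy = 11.2 − 0.039373·185.4 = 3.900229

3.900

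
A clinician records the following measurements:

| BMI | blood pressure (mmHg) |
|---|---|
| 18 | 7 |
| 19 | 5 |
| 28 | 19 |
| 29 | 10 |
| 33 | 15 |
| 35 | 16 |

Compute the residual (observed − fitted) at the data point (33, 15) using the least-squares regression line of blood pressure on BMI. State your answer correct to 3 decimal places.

-0.696

n = 6, Σx = 162, Σy = 72, Σxy = 2098, Σx² = 4624
Sxx = Σx² − (Σx)²/n = 4624 − 4374 = 250
Sxy = Σxy − (Σx)(Σy)/n = 2098 − 1944 = 154
b = Sxy/Sxx = 154/250 = 0.616
a = ȳ − b·x̄ = 12 − 0.616·27 = -4.632
ŷ(33) = -4.632 + 0.616·33 = 15.696
residual = y − ŷ = 15 − 15.696 = -0.696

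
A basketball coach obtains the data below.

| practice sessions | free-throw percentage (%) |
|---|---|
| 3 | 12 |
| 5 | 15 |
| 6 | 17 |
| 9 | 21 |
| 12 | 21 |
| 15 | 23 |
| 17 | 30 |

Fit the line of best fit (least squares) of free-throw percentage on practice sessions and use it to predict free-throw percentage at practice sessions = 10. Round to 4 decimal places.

20.3135

n = 7, Σx = 67, Σy = 139, Σxy = 1509, Σx² = 809
Sxx = Σx² − (Σx)²/n = 809 − 641.285714 = 167.714286
Sxy = Σxy − (Σx)(Σy)/n = 1509 − 1330.428571 = 178.571429
b = Sxy/Sxx = 178.571429/167.714286 = 1.064736
a = ȳ − b·x̄ = 19.857143 − 1.064736·9.571429 = 9.666099
ŷ(10) = a + b·10 = 9.666099 + 1.064736·10 = 20.313458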